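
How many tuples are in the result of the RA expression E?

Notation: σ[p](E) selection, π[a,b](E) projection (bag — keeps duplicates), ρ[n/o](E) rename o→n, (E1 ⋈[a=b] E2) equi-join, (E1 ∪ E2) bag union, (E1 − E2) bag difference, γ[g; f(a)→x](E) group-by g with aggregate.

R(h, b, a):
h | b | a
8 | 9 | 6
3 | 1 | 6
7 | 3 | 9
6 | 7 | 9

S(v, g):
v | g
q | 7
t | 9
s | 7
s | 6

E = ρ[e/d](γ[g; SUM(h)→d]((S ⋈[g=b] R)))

Row counts bottom-up:
  S → 4
  R → 4
  (S ⋈[g=b] R) → 3
  γ[g; SUM(h)→d]((S ⋈[g=b] R)) → 2
  ρ[e/d](γ[g; SUM(h)→d]((S ⋈[g=b] R))) → 2

|E| = 2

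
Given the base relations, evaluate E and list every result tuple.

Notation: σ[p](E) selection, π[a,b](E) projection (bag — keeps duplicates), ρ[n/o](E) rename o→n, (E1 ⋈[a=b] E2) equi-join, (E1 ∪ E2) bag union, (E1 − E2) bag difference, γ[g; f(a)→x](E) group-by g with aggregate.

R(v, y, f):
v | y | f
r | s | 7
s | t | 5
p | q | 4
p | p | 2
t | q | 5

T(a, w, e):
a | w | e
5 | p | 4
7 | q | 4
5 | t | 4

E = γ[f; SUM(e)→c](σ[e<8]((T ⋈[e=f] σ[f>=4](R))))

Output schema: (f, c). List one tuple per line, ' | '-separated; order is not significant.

Subexpression sizes:
  T → 3
  R → 5
  σ[f>=4](R) → 4
  (T ⋈[e=f] σ[f>=4](R)) → 3
  σ[e<8]((T ⋈[e=f] σ[f>=4](R))) → 3
  γ[f; SUM(e)→c](σ[e<8]((T ⋈[e=f] σ[f>=4](R)))) → 1

== RESULT ==
f | c
4 | 12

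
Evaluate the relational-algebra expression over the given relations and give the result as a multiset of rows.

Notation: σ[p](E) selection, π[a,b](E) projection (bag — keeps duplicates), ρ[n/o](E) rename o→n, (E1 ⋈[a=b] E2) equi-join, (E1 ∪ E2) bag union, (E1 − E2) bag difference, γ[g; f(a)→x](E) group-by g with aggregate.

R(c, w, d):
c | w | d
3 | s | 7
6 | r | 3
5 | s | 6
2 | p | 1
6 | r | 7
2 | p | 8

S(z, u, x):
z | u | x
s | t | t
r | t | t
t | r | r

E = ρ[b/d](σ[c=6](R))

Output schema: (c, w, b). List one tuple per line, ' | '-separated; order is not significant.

Row counts bottom-up:
  R → 6
  σ[c=6](R) → 2
  ρ[b/d](σ[c=6](R)) → 2

== RESULT ==
c | w | b
6 | r | 3
6 | r | 7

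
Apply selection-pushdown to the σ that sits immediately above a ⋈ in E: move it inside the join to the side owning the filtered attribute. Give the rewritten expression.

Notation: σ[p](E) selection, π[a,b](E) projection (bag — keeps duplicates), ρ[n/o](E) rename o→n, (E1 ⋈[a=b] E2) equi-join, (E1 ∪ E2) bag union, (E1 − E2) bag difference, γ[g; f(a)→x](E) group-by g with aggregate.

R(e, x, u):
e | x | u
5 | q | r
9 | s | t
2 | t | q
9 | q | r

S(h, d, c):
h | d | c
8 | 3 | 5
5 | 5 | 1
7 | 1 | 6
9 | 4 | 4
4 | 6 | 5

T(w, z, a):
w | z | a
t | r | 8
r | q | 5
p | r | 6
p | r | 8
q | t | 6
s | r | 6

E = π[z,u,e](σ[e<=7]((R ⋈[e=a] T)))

σ filters on e, owned by the left side.
E' = π[z,u,e]((σ[e<=7](R) ⋈[e=a] T))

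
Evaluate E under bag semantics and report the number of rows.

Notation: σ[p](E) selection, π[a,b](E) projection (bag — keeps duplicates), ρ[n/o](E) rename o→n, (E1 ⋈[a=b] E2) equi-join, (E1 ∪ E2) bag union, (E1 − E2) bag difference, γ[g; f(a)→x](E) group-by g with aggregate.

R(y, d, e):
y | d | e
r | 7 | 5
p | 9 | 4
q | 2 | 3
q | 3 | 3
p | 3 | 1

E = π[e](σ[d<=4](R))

Per-node cardinality:
  R → 5
  σ[d<=4](R) → 3
  π[e](σ[d<=4](R)) → 3

|E| = 3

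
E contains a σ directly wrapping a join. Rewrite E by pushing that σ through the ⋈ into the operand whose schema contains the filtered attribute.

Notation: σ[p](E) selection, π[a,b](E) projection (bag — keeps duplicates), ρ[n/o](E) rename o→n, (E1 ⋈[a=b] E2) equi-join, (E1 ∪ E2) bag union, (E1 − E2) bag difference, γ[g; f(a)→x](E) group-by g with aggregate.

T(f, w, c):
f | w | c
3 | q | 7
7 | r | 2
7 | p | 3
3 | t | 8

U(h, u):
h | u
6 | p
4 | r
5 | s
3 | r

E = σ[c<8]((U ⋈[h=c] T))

σ filters on c, owned by the right side.
E' = (U ⋈[h=c] σ[c<8](T))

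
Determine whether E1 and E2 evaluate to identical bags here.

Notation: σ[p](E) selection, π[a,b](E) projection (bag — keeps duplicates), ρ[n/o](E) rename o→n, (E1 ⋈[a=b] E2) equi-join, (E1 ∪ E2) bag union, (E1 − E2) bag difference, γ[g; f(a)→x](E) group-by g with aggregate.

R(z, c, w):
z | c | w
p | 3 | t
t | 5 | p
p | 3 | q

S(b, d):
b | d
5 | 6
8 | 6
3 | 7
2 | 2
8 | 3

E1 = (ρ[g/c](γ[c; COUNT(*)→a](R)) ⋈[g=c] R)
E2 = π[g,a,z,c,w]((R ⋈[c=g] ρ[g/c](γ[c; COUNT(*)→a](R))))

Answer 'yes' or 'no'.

E1 per-node cardinality:
  R → 3
  γ[c; COUNT(*)→a](R) → 2
  ρ[g/c](γ[c; COUNT(*)→a](R)) → 2
  R → 3
  (ρ[g/c](γ[c; COUNT(*)→a](R)) ⋈[g=c] R) → 3
E2 per-node cardinality:
  R → 3
  R → 3
  γ[c; COUNT(*)→a](R) → 2
  ρ[g/c](γ[c; COUNT(*)→a](R)) → 2
  (R ⋈[c=g] ρ[g/c](γ[c; COUNT(*)→a](R))) → 3
  π[g,a,z,c,w]((R ⋈[c=g] ρ[g/c](γ[c; COUNT(*)→a](R)))) → 3

E1 and E2 produce the same multiset:
g | a | z | c | w
3 | 2 | p | 3 | q
3 | 2 | p | 3 | t
5 | 1 | t | 5 | p

yes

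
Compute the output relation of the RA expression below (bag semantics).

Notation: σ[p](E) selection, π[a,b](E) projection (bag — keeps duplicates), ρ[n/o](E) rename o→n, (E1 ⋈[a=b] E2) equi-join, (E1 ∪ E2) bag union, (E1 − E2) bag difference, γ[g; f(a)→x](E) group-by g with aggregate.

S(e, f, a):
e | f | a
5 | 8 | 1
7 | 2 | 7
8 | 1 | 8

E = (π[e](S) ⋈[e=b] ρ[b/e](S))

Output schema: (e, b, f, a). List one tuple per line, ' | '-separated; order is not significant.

Row counts bottom-up:
  S → 3
  π[e](S) → 3
  S → 3
  ρ[b/e](S) → 3
  (π[e](S) ⋈[e=b] ρ[b/e](S)) → 3

== RESULT ==
e | b | f | a
5 | 5 | 8 | 1
7 | 7 | 2 | 7
8 | 8 | 1 | 8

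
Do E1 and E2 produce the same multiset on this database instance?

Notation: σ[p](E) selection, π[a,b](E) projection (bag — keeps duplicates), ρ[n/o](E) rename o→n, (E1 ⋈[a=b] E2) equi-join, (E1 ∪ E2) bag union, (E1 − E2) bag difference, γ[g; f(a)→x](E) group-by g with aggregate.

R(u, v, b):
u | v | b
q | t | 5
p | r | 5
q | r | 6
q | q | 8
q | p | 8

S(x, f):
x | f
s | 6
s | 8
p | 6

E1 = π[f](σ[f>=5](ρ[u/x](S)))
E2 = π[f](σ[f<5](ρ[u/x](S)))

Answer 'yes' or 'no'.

E1 subexpression sizes:
  S → 3
  ρ[u/x](S) → 3
  σ[f>=5](ρ[u/x](S)) → 3
  π[f](σ[f>=5](ρ[u/x](S))) → 3
E2 subexpression sizes:
  S → 3
  ρ[u/x](S) → 3
  σ[f<5](ρ[u/x](S)) → 0
  π[f](σ[f<5](ρ[u/x](S))) → 0

E1 result:
f
6
6
8
E2 result:
f
(0 rows)
Witness: (6,) appears 2× in E1 but 0× in E2.

no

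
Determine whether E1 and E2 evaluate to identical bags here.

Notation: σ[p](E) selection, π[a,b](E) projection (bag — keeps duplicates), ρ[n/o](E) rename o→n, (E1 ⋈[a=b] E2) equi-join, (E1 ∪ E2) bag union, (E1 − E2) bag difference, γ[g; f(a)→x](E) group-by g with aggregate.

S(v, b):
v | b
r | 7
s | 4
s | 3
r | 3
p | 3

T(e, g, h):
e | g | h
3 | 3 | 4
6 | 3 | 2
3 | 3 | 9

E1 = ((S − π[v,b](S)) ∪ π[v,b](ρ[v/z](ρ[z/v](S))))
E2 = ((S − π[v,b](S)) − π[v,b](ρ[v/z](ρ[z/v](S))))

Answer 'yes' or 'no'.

E1 per-node cardinality:
  S → 5
  S → 5
  π[v,b](S) → 5
  (S − π[v,b](S)) → 0
  S → 5
  ρ[z/v](S) → 5
  ρ[v/z](ρ[z/v](S)) → 5
  π[v,b](ρ[v/z](ρ[z/v](S))) → 5
  ((S − π[v,b](S)) ∪ π[v,b](ρ[v/z](ρ[z/v](S)))) → 5
E2 per-node cardinality:
  S → 5
  S → 5
  π[v,b](S) → 5
  (S − π[v,b](S)) → 0
  S → 5
  ρ[z/v](S) → 5
  ρ[v/z](ρ[z/v](S)) → 5
  π[v,b](ρ[v/z](ρ[z/v](S))) → 5
  ((S − π[v,b](S)) − π[v,b](ρ[v/z](ρ[z/v](S)))) → 0

E1 result:
v | b
p | 3
r | 3
r | 7
s | 3
s | 4
E2 result:
v | b
(0 rows)
Witness: ('r', 7) appears 1× in E1 but 0× in E2.

no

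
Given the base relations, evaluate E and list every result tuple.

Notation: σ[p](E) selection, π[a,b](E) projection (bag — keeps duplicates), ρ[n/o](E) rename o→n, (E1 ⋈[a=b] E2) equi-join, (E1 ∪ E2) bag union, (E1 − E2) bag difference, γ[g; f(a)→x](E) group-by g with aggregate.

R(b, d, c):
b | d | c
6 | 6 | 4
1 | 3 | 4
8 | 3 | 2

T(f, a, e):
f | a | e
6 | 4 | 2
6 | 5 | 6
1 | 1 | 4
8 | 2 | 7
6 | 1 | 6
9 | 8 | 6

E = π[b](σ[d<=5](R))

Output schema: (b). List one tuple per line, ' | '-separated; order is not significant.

Row counts bottom-up:
  R → 3
  σ[d<=5](R) → 2
  π[b](σ[d<=5](R)) → 2

== RESULT ==
b
1
8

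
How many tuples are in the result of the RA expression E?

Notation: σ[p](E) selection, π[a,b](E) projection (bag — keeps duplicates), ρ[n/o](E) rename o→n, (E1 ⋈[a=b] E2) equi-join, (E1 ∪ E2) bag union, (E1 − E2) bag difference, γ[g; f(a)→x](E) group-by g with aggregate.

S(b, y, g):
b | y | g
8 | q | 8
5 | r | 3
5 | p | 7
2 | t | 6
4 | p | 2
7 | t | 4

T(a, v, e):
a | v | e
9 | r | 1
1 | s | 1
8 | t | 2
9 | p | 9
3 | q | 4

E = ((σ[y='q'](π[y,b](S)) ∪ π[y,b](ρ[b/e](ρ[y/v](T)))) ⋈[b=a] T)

Per-node cardinality:
  S → 6
  π[y,b](S) → 6
  σ[y='q'](π[y,b](S)) → 1
  T → 5
  ρ[y/v](T) → 5
  ρ[b/e](ρ[y/v](T)) → 5
  π[y,b](ρ[b/e](ρ[y/v](T))) → 5
  (σ[y='q'](π[y,b](S)) ∪ π[y,b](ρ[b/e](ρ[y/v](T)))) → 6
  T → 5
  ((σ[y='q'](π[y,b](S)) ∪ π[y,b](ρ[b/e](ρ[y/v](T)))) ⋈[b=a] T) → 5

|E| = 5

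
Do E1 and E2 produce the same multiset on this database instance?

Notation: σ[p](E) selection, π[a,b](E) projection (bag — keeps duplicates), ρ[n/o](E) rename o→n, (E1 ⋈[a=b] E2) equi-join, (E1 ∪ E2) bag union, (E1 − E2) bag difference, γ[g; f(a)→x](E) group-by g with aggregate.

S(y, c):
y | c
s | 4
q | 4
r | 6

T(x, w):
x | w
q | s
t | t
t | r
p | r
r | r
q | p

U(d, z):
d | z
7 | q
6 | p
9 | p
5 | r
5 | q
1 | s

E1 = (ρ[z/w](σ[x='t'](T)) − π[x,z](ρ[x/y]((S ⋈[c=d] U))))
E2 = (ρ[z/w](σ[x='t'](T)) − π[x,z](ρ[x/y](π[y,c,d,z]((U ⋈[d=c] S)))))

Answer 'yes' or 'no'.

E1 subexpression sizes:
  T → 6
  σ[x='t'](T) → 2
  ρ[z/w](σ[x='t'](T)) → 2
  S → 3
  U → 6
  (S ⋈[c=d] U) → 1
  ρ[x/y]((S ⋈[c=d] U)) → 1
  π[x,z](ρ[x/y]((S ⋈[c=d] U))) → 1
  (ρ[z/w](σ[x='t'](T)) − π[x,z](ρ[x/y]((S ⋈[c=d] U)))) → 2
E2 subexpression sizes:
  T → 6
  σ[x='t'](T) → 2
  ρ[z/w](σ[x='t'](T)) → 2
  U → 6
  S → 3
  (U ⋈[d=c] S) → 1
  π[y,c,d,z]((U ⋈[d=c] S)) → 1
  ρ[x/y](π[y,c,d,z]((U ⋈[d=c] S))) → 1
  π[x,z](ρ[x/y](π[y,c,d,z]((U ⋈[d=c] S)))) → 1
  (ρ[z/w](σ[x='t'](T)) − π[x,z](ρ[x/y](π[y,c,d,z]((U ⋈[d=c] S))))) → 2

E1 and E2 produce the same multiset:
x | z
t | r
t | t

yes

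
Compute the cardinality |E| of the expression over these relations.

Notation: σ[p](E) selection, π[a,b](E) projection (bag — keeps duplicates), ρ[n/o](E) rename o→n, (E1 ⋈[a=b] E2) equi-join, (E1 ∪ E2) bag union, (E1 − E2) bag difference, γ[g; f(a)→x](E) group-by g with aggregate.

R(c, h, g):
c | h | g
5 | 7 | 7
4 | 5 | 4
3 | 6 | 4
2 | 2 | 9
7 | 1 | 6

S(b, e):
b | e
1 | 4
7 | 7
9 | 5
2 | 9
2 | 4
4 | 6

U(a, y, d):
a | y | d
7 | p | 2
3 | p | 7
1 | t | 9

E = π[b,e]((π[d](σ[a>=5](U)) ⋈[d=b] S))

Per-node cardinality:
  U → 3
  σ[a>=5](U) → 1
  π[d](σ[a>=5](U)) → 1
  S → 6
  (π[d](σ[a>=5](U)) ⋈[d=b] S) → 2
  π[b,e]((π[d](σ[a>=5](U)) ⋈[d=b] S)) → 2

|E| = 2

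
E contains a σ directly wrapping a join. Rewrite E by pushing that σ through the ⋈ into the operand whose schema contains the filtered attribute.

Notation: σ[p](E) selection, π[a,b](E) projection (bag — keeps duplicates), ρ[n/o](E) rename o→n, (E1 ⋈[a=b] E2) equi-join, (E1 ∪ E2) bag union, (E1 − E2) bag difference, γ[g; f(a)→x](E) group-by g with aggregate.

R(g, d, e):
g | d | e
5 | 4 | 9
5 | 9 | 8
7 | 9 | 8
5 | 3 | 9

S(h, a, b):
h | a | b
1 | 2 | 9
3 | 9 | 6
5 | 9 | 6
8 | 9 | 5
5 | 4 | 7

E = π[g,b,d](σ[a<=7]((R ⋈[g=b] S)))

σ filters on a, owned by the right side.
E' = π[g,b,d]((R ⋈[g=b] σ[a<=7](S)))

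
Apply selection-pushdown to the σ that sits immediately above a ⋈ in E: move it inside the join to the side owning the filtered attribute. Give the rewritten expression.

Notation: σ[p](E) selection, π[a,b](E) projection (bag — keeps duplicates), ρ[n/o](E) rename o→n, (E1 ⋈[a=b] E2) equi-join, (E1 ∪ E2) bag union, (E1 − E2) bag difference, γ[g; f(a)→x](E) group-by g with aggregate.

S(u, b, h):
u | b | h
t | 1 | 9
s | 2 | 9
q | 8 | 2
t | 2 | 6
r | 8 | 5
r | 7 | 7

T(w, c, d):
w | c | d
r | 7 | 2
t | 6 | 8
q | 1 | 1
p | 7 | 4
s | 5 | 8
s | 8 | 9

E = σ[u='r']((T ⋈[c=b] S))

σ filters on u, owned by the right side.
E' = (T ⋈[c=b] σ[u='r'](S))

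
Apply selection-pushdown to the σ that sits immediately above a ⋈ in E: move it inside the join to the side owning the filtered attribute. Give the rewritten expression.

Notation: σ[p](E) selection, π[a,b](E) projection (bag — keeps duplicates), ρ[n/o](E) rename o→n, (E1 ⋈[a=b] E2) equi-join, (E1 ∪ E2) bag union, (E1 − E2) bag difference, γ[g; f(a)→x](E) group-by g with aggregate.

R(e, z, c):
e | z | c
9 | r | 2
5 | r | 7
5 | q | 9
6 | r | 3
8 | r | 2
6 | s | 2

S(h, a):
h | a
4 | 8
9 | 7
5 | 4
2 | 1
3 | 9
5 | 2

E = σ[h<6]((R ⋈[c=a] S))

σ filters on h, owned by the right side.
E' = (R ⋈[c=a] σ[h<6](S))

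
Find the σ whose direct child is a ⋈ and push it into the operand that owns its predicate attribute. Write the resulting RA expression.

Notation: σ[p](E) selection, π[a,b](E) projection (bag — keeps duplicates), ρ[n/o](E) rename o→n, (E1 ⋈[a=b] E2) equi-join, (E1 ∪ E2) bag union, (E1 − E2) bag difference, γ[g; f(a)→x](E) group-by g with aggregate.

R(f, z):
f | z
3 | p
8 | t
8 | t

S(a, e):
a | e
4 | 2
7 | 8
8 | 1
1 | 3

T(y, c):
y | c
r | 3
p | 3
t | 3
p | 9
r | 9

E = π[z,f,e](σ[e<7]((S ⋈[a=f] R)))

σ filters on e, owned by the left side.
E' = π[z,f,e]((σ[e<7](S) ⋈[a=f] R))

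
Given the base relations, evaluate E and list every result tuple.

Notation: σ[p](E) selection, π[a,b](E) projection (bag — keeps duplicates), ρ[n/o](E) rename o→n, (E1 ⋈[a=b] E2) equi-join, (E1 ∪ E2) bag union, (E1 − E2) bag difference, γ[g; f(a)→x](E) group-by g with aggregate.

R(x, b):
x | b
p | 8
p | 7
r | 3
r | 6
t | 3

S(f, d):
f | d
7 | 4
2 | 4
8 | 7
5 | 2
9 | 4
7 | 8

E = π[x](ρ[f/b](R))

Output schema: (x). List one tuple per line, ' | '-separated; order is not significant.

Per-node cardinality:
  R → 5
  ρ[f/b](R) → 5
  π[x](ρ[f/b](R)) → 5

== RESULT ==
x
p
p
r
r
t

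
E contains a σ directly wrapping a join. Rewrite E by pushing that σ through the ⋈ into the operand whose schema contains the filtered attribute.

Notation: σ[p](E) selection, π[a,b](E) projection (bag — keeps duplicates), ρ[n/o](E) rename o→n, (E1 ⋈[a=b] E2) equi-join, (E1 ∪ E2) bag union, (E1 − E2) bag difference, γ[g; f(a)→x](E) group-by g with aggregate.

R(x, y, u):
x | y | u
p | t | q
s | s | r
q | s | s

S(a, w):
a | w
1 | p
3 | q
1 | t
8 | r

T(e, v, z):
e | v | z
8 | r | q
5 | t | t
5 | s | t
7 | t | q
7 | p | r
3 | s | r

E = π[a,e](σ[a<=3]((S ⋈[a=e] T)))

σ filters on a, owned by the left side.
E' = π[a,e]((σ[a<=3](S) ⋈[a=e] T))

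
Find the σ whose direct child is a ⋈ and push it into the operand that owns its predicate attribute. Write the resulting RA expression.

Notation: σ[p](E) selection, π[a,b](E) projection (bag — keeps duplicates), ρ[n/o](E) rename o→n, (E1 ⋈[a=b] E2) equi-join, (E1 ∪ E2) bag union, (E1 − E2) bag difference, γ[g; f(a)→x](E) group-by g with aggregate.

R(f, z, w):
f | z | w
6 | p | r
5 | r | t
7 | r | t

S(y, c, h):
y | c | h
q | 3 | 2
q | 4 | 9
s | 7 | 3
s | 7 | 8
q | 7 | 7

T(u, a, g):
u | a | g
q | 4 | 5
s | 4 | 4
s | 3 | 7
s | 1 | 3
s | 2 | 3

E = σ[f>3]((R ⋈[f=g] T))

σ filters on f, owned by the left side.
E' = (σ[f>3](R) ⋈[f=g] T)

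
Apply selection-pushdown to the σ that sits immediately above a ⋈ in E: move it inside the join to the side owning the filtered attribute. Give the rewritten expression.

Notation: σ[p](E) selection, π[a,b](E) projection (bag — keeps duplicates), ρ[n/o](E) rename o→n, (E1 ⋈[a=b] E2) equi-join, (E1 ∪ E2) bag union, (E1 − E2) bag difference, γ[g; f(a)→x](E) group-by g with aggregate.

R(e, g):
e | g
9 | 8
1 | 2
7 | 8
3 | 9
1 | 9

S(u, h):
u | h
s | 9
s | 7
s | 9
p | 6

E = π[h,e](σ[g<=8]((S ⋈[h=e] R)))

σ filters on g, owned by the right side.
E' = π[h,e]((S ⋈[h=e] σ[g<=8](R)))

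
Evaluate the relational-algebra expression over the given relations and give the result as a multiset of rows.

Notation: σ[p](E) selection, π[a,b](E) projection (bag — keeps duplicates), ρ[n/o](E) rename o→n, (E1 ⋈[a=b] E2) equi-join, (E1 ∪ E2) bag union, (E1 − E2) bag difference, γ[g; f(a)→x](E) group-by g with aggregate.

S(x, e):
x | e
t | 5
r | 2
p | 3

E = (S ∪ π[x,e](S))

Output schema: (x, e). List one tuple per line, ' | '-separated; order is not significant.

Per-node cardinality:
  S → 3
  S → 3
  π[x,e](S) → 3
  (S ∪ π[x,e](S)) → 6

== RESULT ==
x | e
p | 3
p | 3
r | 2
r | 2
t | 5
t | 5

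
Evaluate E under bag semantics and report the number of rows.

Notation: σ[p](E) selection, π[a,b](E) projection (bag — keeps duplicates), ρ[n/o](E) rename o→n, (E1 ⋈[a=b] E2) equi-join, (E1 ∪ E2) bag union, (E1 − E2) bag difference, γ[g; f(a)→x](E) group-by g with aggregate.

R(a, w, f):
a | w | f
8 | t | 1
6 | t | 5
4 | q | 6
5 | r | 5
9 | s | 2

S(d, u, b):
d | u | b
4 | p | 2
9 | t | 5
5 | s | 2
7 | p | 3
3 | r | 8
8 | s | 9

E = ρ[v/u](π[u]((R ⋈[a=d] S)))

Subexpression sizes:
  R → 5
  S → 6
  (R ⋈[a=d] S) → 4
  π[u]((R ⋈[a=d] S)) → 4
  ρ[v/u](π[u]((R ⋈[a=d] S))) → 4

|E| = 4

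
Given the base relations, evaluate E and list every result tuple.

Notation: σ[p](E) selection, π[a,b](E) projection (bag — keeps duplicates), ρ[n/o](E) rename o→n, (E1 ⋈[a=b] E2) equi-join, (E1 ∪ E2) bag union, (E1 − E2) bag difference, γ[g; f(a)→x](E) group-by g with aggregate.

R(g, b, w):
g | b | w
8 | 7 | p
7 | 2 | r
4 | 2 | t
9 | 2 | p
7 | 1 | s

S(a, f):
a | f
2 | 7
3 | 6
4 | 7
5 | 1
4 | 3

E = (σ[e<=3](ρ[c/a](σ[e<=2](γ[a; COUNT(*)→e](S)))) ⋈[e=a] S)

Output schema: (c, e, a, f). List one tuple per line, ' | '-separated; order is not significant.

Row counts bottom-up:
  S → 5
  γ[a; COUNT(*)→e](S) → 4
  σ[e<=2](γ[a; COUNT(*)→e](S)) → 4
  ρ[c/a](σ[e<=2](γ[a; COUNT(*)→e](S))) → 4
  σ[e<=3](ρ[c/a](σ[e<=2](γ[a; COUNT(*)→e](S)))) → 4
  S → 5
  (σ[e<=3](ρ[c/a](σ[e<=2](γ[a; COUNT(*)→e](S)))) ⋈[e=a] S) → 1

== RESULT ==
c | e | a | f
4 | 2 | 2 | 7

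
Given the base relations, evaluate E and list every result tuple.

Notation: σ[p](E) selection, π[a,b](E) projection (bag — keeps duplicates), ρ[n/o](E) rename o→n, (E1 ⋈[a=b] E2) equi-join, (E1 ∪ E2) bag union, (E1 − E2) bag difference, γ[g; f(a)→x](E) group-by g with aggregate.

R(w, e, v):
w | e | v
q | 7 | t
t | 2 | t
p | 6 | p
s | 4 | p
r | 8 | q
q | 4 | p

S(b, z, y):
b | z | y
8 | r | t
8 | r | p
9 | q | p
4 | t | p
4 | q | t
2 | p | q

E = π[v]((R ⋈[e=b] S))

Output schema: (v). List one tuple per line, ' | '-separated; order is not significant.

Stepwise |·|:
  R → 6
  S → 6
  (R ⋈[e=b] S) → 7
  π[v]((R ⋈[e=b] S)) → 7

== RESULT ==
v
p
p
p
p
q
q
t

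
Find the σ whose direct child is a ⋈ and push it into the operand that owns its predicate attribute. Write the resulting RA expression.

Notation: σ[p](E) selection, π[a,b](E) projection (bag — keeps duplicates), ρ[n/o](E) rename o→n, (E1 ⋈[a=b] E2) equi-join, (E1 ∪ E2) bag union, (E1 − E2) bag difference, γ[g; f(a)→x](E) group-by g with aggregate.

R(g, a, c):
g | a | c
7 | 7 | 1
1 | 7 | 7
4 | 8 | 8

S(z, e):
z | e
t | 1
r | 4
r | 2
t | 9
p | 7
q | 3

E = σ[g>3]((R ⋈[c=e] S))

σ filters on g, owned by the left side.
E' = (σ[g>3](R) ⋈[c=e] S)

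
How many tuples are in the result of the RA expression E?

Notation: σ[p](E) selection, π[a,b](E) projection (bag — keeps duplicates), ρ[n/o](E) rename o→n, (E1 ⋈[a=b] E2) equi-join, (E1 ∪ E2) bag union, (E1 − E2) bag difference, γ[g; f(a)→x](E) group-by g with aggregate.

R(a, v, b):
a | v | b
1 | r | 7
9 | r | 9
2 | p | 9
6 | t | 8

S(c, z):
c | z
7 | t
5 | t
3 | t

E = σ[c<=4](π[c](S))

Subexpression sizes:
  S → 3
  π[c](S) → 3
  σ[c<=4](π[c](S)) → 1

|E| = 1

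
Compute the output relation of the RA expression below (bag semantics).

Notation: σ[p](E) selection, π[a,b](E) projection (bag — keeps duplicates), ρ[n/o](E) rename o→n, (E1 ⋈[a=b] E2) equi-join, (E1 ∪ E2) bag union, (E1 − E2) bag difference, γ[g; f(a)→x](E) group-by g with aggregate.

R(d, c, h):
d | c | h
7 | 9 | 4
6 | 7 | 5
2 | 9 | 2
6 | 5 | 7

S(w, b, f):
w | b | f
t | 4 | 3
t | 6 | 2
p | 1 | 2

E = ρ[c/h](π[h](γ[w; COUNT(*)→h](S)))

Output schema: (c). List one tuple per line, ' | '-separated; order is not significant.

Subexpression sizes:
  S → 3
  γ[w; COUNT(*)→h](S) → 2
  π[h](γ[w; COUNT(*)→h](S)) → 2
  ρ[c/h](π[h](γ[w; COUNT(*)→h](S))) → 2

== RESULT ==
c
1
2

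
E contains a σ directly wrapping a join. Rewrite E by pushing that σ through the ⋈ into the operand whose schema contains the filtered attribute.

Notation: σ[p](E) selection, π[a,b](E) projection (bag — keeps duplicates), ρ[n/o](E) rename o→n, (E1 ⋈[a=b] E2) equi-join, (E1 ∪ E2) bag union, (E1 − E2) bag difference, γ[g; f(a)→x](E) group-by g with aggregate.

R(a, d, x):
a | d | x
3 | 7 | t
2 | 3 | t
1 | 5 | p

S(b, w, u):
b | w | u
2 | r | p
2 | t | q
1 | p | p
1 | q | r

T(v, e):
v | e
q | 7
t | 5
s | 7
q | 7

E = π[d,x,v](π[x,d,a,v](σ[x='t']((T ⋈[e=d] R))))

σ filters on x, owned by the right side.
E' = π[d,x,v](π[x,d,a,v]((T ⋈[e=d] σ[x='t'](R))))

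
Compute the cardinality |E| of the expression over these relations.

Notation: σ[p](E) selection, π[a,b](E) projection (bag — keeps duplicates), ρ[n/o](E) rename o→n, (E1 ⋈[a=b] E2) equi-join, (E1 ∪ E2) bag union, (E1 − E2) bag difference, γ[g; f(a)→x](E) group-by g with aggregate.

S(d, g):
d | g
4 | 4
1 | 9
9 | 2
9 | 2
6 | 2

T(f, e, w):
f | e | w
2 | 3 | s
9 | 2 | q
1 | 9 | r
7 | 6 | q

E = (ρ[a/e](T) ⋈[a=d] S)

Subexpression sizes:
  T → 4
  ρ[a/e](T) → 4
  S → 5
  (ρ[a/e](T) ⋈[a=d] S) → 3

|E| = 3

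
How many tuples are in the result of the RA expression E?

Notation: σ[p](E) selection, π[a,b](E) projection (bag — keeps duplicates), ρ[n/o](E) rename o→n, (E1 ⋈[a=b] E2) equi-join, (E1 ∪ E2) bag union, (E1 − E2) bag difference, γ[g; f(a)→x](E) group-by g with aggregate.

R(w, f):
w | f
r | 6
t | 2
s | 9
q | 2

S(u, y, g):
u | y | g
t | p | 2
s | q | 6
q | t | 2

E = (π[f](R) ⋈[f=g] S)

Stepwise |·|:
  R → 4
  π[f](R) → 4
  S → 3
  (π[f](R) ⋈[f=g] S) → 5

|E| = 5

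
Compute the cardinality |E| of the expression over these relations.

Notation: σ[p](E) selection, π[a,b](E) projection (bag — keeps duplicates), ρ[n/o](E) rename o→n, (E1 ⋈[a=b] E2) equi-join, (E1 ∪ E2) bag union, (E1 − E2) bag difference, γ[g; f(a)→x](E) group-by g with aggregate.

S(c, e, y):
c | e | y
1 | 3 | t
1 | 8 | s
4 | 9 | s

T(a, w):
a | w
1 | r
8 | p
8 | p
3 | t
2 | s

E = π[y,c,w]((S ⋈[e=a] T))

Per-node cardinality:
  S → 3
  T → 5
  (S ⋈[e=a] T) → 3
  π[y,c,w]((S ⋈[e=a] T)) → 3

|E| = 3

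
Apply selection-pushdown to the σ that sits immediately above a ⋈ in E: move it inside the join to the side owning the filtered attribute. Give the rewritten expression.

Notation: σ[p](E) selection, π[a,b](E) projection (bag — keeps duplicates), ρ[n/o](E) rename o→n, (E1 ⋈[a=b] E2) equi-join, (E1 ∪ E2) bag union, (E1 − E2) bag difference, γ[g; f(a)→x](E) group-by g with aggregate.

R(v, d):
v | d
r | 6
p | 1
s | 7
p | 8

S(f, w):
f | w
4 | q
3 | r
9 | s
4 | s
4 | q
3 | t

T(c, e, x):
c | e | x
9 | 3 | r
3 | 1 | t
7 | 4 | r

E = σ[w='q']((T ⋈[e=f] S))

σ filters on w, owned by the right side.
E' = (T ⋈[e=f] σ[w='q'](S))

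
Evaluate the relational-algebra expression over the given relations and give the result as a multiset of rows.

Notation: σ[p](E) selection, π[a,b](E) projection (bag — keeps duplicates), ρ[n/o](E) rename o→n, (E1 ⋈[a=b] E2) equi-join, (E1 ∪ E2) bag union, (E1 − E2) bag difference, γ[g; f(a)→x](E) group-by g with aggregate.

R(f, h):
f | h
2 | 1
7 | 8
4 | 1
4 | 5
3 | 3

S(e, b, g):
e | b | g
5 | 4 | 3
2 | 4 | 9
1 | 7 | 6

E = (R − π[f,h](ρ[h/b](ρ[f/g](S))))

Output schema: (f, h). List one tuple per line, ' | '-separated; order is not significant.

Stepwise |·|:
  R → 5
  S → 3
  ρ[f/g](S) → 3
  ρ[h/b](ρ[f/g](S)) → 3
  π[f,h](ρ[h/b](ρ[f/g](S))) → 3
  (R − π[f,h](ρ[h/b](ρ[f/g](S)))) → 5

== RESULT ==
f | h
2 | 1
3 | 3
4 | 1
4 | 5
7 | 8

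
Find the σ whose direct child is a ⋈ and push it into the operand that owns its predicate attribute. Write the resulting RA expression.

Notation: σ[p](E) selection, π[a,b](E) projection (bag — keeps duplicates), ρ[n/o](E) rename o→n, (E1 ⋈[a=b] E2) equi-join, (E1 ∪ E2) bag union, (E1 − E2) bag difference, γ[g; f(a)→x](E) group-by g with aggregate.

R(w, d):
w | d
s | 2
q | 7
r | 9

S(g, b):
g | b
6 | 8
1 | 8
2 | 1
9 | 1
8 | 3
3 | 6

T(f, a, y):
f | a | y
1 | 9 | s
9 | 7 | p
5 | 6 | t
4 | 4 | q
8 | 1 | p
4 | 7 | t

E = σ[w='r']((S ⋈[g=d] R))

σ filters on w, owned by the right side.
E' = (S ⋈[g=d] σ[w='r'](R))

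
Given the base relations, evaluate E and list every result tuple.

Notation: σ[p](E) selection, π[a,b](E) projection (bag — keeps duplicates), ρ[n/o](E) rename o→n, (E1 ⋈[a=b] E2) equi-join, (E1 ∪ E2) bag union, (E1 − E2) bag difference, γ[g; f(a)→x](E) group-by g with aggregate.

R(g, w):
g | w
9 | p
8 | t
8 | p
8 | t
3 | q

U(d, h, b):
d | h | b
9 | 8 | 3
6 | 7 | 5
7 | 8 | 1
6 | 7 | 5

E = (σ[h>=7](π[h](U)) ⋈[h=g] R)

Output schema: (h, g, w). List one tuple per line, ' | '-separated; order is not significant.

Per-node cardinality:
  U → 4
  π[h](U) → 4
  σ[h>=7](π[h](U)) → 4
  R → 5
  (σ[h>=7](π[h](U)) ⋈[h=g] R) → 6

== RESULT ==
h | g | w
8 | 8 | p
8 | 8 | p
8 | 8 | t
8 | 8 | t
8 | 8 | t
8 | 8 | t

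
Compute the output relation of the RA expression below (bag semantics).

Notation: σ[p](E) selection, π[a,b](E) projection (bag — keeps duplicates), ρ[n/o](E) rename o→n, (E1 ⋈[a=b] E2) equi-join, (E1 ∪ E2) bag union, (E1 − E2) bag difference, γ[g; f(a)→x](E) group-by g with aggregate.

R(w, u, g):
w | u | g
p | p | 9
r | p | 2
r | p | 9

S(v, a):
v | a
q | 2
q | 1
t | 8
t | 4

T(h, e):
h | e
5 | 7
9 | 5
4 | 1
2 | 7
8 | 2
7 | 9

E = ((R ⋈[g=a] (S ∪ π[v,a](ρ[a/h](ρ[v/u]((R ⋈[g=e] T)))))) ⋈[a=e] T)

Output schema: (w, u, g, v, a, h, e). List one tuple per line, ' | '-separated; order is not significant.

Stepwise |·|:
  R → 3
  S → 4
  R → 3
  T → 6
  (R ⋈[g=e] T) → 3
  ρ[v/u]((R ⋈[g=e] T)) → 3
  ρ[a/h](ρ[v/u]((R ⋈[g=e] T))) → 3
  π[v,a](ρ[a/h](ρ[v/u]((R ⋈[g=e] T)))) → 3
  (S ∪ π[v,a](ρ[a/h](ρ[v/u]((R ⋈[g=e] T))))) → 7
  (R ⋈[g=a] (S ∪ π[v,a](ρ[a/h](ρ[v/u]((R ⋈[g=e] T)))))) → 1
  T → 6
  ((R ⋈[g=a] (S ∪ π[v,a](ρ[a/h](ρ[v/u]((R ⋈[g=e] T)))))) ⋈[a=e] T) → 1

== RESULT ==
w | u | g | v | a | h | e
r | p | 2 | q | 2 | 8 | 2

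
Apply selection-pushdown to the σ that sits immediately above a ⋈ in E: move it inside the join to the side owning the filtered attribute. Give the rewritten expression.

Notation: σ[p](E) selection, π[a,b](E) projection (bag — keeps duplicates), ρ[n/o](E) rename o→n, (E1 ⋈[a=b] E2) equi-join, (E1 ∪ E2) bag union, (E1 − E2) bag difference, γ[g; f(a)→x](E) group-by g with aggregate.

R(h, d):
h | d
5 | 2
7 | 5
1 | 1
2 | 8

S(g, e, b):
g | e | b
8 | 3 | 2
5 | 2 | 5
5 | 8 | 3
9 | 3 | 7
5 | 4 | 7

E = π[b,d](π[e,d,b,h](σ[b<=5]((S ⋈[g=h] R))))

σ filters on b, owned by the left side.
E' = π[b,d](π[e,d,b,h]((σ[b<=5](S) ⋈[g=h] R)))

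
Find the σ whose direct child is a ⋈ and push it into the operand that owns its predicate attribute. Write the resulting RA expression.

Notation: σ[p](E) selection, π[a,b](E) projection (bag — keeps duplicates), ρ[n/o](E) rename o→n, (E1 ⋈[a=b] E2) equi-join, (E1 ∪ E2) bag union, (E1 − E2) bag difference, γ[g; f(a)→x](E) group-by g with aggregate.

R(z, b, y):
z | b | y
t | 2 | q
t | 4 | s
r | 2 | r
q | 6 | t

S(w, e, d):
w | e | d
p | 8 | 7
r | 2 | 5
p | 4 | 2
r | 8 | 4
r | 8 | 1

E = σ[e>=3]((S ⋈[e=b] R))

σ filters on e, owned by the left side.
E' = (σ[e>=3](S) ⋈[e=b] R)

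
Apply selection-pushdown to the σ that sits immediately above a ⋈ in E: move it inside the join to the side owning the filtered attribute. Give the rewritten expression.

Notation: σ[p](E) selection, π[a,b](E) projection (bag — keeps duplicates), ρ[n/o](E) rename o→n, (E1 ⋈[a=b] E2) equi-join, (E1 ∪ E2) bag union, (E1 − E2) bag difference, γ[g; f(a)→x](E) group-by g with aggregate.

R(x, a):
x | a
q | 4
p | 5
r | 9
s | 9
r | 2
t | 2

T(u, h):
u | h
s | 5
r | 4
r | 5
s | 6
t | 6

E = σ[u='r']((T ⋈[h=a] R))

σ filters on u, owned by the left side.
E' = (σ[u='r'](T) ⋈[h=a] R)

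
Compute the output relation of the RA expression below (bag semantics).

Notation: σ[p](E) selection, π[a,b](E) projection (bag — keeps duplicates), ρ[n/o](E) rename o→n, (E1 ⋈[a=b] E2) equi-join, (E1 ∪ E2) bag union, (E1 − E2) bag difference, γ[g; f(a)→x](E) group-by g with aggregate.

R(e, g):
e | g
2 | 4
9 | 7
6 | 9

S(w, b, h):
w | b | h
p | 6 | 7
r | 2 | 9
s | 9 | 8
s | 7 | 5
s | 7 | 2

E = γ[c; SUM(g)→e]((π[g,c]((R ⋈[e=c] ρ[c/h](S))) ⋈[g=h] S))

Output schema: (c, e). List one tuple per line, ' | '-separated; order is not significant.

Subexpression sizes:
  R → 3
  S → 5
  ρ[c/h](S) → 5
  (R ⋈[e=c] ρ[c/h](S)) → 2
  π[g,c]((R ⋈[e=c] ρ[c/h](S))) → 2
  S → 5
  (π[g,c]((R ⋈[e=c] ρ[c/h](S))) ⋈[g=h] S) → 1
  γ[c; SUM(g)→e]((π[g,c]((R ⋈[e=c] ρ[c/h](S))) ⋈[g=h] S)) → 1

== RESULT ==
c | e
9 | 7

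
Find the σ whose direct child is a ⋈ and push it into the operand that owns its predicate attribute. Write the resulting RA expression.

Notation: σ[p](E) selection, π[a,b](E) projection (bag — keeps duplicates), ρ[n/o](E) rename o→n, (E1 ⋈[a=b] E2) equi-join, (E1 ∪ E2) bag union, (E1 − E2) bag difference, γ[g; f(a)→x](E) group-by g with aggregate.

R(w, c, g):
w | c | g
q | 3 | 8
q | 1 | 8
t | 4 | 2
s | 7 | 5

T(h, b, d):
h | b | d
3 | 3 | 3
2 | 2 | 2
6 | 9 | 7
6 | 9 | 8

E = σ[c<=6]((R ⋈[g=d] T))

σ filters on c, owned by the left side.
E' = (σ[c<=6](R) ⋈[g=d] T)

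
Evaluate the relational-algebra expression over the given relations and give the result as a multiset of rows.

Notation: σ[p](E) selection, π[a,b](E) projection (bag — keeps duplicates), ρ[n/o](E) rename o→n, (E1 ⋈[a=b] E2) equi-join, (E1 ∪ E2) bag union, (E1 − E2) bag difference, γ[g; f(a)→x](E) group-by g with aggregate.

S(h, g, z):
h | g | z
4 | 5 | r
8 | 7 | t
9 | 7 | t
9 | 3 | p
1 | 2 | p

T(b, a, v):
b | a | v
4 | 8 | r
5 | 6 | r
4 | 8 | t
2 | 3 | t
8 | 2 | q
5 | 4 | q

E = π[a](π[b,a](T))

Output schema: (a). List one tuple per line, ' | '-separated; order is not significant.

Subexpression sizes:
  T → 6
  π[b,a](T) → 6
  π[a](π[b,a](T)) → 6

== RESULT ==
a
2
3
4
6
8
8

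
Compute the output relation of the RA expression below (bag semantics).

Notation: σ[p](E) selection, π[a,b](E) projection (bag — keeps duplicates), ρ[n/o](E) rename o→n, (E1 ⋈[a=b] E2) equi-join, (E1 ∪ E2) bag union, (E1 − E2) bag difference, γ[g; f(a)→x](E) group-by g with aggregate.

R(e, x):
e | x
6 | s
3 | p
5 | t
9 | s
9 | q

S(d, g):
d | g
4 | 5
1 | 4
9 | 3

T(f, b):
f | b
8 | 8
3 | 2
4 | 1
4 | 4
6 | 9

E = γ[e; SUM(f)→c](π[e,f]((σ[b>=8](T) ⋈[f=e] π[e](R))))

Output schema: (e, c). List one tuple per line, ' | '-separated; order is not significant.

Per-node cardinality:
  T → 5
  σ[b>=8](T) → 2
  R → 5
  π[e](R) → 5
  (σ[b>=8](T) ⋈[f=e] π[e](R)) → 1
  π[e,f]((σ[b>=8](T) ⋈[f=e] π[e](R))) → 1
  γ[e; SUM(f)→c](π[e,f]((σ[b>=8](T) ⋈[f=e] π[e](R)))) → 1

== RESULT ==
e | c
6 | 6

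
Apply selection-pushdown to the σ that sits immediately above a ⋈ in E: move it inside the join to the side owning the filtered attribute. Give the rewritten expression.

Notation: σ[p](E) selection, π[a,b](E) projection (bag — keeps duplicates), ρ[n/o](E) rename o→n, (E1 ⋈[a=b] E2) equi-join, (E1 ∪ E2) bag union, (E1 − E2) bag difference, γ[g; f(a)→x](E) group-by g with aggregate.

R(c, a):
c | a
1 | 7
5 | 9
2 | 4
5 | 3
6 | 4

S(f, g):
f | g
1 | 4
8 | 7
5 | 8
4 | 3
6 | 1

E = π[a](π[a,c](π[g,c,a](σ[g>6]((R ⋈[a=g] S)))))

σ filters on g, owned by the right side.
E' = π[a](π[a,c](π[g,c,a]((R ⋈[a=g] σ[g>6](S)))))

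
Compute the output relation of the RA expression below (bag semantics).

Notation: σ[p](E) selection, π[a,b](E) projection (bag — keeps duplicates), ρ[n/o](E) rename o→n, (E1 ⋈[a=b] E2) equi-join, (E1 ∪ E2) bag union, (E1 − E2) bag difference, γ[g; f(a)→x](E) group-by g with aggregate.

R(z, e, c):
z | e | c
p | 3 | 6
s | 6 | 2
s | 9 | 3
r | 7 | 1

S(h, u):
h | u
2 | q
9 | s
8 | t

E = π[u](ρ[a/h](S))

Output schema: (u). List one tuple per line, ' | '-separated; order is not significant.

Row counts bottom-up:
  S → 3
  ρ[a/h](S) → 3
  π[u](ρ[a/h](S)) → 3

== RESULT ==
u
q
s
t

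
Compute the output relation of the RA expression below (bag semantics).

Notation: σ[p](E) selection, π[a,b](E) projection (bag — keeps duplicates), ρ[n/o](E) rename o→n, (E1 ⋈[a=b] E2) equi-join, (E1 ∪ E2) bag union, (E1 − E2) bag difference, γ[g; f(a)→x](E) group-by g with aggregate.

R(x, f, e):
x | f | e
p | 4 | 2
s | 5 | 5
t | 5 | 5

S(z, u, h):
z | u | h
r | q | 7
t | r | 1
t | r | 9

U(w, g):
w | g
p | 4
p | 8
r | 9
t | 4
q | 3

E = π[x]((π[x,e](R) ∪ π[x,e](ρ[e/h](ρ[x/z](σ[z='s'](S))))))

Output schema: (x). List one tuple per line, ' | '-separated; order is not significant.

Row counts bottom-up:
  R → 3
  π[x,e](R) → 3
  S → 3
  σ[z='s'](S) → 0
  ρ[x/z](σ[z='s'](S)) → 0
  ρ[e/h](ρ[x/z](σ[z='s'](S))) → 0
  π[x,e](ρ[e/h](ρ[x/z](σ[z='s'](S)))) → 0
  (π[x,e](R) ∪ π[x,e](ρ[e/h](ρ[x/z](σ[z='s'](S))))) → 3
  π[x]((π[x,e](R) ∪ π[x,e](ρ[e/h](ρ[x/z](σ[z='s'](S)))))) → 3

== RESULT ==
x
p
s
t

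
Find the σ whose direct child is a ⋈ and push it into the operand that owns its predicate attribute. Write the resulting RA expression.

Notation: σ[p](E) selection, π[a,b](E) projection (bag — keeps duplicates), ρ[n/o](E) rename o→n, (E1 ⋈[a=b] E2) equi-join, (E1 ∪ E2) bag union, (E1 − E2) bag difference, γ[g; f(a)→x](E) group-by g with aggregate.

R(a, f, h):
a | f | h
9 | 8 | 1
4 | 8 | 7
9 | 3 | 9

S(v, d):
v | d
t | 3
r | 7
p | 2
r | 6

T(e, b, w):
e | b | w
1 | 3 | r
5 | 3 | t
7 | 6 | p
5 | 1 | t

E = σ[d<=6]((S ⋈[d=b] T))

σ filters on d, owned by the left side.
E' = (σ[d<=6](S) ⋈[d=b] T)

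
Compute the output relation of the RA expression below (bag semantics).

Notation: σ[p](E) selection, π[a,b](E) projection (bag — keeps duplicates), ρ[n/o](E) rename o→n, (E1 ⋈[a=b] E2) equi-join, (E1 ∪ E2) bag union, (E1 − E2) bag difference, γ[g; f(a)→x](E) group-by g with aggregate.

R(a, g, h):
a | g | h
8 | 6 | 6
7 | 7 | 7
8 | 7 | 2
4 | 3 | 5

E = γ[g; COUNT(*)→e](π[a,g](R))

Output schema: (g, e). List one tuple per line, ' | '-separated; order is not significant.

Row counts bottom-up:
  R → 4
  π[a,g](R) → 4
  γ[g; COUNT(*)→e](π[a,g](R)) → 3

== RESULT ==
g | e
3 | 1
6 | 1
7 | 2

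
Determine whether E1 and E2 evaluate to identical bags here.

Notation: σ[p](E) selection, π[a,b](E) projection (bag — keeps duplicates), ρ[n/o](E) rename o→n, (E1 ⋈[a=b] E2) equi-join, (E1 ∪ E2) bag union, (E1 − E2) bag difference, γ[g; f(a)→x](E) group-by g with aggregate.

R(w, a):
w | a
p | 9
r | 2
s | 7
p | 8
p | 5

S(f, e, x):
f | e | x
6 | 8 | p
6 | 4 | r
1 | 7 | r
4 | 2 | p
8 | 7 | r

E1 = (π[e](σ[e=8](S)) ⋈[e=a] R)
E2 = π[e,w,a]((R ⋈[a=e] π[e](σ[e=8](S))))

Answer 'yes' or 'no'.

E1 per-node cardinality:
  S → 5
  σ[e=8](S) → 1
  π[e](σ[e=8](S)) → 1
  R → 5
  (π[e](σ[e=8](S)) ⋈[e=a] R) → 1
E2 per-node cardinality:
  R → 5
  S → 5
  σ[e=8](S) → 1
  π[e](σ[e=8](S)) → 1
  (R ⋈[a=e] π[e](σ[e=8](S))) → 1
  π[e,w,a]((R ⋈[a=e] π[e](σ[e=8](S)))) → 1

E1 and E2 produce the same multiset:
e | w | a
8 | p | 8

yes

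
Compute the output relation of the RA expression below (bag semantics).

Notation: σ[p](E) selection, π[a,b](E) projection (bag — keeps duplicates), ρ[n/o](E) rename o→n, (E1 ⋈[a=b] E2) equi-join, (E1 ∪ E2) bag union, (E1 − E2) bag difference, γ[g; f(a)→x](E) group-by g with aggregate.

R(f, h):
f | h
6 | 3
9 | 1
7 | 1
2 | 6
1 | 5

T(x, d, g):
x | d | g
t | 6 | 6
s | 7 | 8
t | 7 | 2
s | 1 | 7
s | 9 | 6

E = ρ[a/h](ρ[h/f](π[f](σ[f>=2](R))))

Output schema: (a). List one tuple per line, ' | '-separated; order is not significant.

Subexpression sizes:
  R → 5
  σ[f>=2](R) → 4
  π[f](σ[f>=2](R)) → 4
  ρ[h/f](π[f](σ[f>=2](R))) → 4
  ρ[a/h](ρ[h/f](π[f](σ[f>=2](R)))) → 4

== RESULT ==
a
2
6
7
9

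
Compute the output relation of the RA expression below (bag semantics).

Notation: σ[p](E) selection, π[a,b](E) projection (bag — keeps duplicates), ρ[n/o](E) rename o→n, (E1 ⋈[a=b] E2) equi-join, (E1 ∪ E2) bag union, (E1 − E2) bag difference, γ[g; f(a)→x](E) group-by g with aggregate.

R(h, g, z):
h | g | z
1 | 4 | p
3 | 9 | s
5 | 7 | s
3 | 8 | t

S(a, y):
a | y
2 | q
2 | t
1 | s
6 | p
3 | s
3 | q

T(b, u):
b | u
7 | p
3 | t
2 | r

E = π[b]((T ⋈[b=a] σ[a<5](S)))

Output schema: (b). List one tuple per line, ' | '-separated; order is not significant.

Stepwise |·|:
  T → 3
  S → 6
  σ[a<5](S) → 5
  (T ⋈[b=a] σ[a<5](S)) → 4
  π[b]((T ⋈[b=a] σ[a<5](S))) → 4

== RESULT ==
b
2
2
3
3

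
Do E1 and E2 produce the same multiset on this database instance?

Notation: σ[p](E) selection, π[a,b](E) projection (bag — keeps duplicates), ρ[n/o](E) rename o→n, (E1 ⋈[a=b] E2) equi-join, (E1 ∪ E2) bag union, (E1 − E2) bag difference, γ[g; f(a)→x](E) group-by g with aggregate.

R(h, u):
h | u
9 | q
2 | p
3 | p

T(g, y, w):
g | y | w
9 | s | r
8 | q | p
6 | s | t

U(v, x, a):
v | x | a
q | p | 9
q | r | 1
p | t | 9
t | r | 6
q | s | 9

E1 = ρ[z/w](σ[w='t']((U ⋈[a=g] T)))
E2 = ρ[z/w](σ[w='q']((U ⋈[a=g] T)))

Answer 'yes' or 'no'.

E1 per-node cardinality:
  U → 5
  T → 3
  (U ⋈[a=g] T) → 4
  σ[w='t']((U ⋈[a=g] T)) → 1
  ρ[z/w](σ[w='t']((U ⋈[a=g] T))) → 1
E2 per-node cardinality:
  U → 5
  T → 3
  (U ⋈[a=g] T) → 4
  σ[w='q']((U ⋈[a=g] T)) → 0
  ρ[z/w](σ[w='q']((U ⋈[a=g] T))) → 0

E1 result:
v | x | a | g | y | z
t | r | 6 | 6 | s | t
E2 result:
v | x | a | g | y | z
(0 rows)
Witness: ('t', 'r', 6, 6, 's', 't') appears 1× in E1 but 0× in E2.

no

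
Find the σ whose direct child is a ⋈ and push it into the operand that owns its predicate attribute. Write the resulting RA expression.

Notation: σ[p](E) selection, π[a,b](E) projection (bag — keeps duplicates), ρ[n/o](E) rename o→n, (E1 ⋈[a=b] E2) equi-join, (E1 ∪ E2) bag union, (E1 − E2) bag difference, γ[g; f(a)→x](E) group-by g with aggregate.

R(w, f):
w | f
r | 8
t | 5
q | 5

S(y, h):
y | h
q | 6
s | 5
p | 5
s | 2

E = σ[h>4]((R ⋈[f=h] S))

σ filters on h, owned by the right side.
E' = (R ⋈[f=h] σ[h>4](S))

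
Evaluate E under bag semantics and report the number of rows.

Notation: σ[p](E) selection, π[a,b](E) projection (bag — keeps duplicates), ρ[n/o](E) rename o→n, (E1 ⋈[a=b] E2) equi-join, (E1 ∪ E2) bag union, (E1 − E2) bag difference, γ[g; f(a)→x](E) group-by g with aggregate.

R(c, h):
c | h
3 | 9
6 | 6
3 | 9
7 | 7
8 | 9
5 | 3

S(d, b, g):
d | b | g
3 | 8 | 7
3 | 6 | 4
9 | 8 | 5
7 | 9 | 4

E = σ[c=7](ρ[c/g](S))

Stepwise |·|:
  S → 4
  ρ[c/g](S) → 4
  σ[c=7](ρ[c/g](S)) → 1

|E| = 1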